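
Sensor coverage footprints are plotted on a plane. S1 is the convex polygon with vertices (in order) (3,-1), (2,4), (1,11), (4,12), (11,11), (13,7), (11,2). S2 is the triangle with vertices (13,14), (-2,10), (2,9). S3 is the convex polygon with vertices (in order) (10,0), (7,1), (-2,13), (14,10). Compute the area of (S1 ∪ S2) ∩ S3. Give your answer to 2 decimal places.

|S1 ∪ S2| = 117.6944.
|(S1 ∪ S2) ∩ S3| = 86.61.

86.61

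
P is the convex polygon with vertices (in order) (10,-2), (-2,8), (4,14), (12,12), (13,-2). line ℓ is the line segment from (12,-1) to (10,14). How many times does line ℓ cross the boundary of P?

The segment meets the boundary at (10.207,12.448).

1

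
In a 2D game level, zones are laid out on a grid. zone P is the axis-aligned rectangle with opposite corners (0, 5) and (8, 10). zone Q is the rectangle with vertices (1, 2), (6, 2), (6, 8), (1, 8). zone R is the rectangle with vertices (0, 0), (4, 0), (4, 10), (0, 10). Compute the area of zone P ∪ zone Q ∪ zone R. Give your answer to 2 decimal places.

By inclusion–exclusion:
Individual areas: |zone P| = 40, |zone Q| = 30, |zone R| = 40.
|zone P∩zone Q|: x∈[1,6], y∈[5,8] → 5·3 = 15.
|zone P∩zone R|: x∈[0,4], y∈[5,10] → 4·5 = 20.
|zone Q∩zone R|: x∈[1,4], y∈[2,8] → 3·6 = 18.
|zone P∩zone Q∩zone R| = 9.
|zone P ∪ zone Q ∪ zone R| = 110 − 53 + 9 = 66.00.

66.00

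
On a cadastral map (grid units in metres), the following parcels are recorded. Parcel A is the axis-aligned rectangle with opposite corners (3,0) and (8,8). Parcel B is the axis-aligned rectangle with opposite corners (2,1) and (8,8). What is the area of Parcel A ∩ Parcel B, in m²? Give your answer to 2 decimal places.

35.00

|Parcel A∩Parcel B|: x∈[3,8], y∈[1,8] → 5·7 = 35.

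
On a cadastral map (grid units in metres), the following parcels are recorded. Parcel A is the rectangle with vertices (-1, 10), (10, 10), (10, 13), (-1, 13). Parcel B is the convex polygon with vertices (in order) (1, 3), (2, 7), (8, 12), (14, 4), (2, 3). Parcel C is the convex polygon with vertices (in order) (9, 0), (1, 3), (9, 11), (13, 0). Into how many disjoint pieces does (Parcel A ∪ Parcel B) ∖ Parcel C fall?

(Parcel A ∪ Parcel B) ∖ Parcel C is a single connected region.

1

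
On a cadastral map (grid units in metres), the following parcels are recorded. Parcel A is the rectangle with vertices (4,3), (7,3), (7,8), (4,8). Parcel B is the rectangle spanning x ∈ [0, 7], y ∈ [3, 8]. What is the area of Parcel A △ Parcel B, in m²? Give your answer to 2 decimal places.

20.00

|Parcel A∩Parcel B|: x∈[4,7], y∈[3,8] → 3·5 = 15.
|Parcel A △ Parcel B| = |Parcel A| + |Parcel B| − 2·|Parcel A∩Parcel B| = 15 + 35 − 30 = 20.00.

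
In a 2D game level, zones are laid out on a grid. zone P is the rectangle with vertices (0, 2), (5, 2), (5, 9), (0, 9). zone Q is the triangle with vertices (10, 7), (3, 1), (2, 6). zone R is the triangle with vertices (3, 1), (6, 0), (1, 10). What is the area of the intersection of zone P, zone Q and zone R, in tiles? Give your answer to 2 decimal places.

The intersection is the polygon with vertices (4.167,2), (2.8,2), (2,6), (2.941,6.118), (4.75,2.5).
By the shoelace formula its area is 6.25.

6.25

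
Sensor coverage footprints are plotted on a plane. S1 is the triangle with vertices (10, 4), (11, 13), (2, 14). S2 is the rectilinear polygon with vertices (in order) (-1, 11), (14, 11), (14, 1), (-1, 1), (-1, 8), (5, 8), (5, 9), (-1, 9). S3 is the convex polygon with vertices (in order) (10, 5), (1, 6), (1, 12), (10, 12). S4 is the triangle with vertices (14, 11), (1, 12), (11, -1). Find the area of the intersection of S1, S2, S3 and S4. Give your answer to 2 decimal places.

19.16

The intersection is the polygon with vertices (10,11), (10,5), (9.122,5.098), (4.4,11).
By the shoelace formula its area is 19.16.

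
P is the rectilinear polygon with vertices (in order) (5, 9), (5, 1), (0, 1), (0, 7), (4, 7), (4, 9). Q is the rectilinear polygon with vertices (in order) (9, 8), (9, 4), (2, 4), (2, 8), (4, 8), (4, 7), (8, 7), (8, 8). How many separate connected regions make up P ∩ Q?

P ∩ Q is a single connected region.

1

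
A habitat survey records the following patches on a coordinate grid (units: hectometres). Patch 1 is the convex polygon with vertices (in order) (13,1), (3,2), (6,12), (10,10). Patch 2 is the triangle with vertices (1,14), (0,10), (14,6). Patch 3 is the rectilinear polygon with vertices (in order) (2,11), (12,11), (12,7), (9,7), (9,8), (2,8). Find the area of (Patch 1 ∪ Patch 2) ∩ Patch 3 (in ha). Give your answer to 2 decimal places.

23.25

|Patch 1 ∪ Patch 2| = 85.8213.
|(Patch 1 ∪ Patch 2) ∩ Patch 3| = 23.25.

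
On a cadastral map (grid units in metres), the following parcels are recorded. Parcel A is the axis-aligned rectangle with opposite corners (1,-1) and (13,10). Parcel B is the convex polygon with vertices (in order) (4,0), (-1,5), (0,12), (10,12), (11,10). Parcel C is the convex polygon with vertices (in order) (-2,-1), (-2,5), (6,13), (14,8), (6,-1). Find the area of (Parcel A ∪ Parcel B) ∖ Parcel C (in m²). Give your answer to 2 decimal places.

46.26

|Parcel A ∪ Parcel B| = 163.5.
|(Parcel A ∪ Parcel B) ∩ Parcel C| = 117.2417.
|(Parcel A ∪ Parcel B) ∖ Parcel C| = 163.5 − 117.2417 = 46.26.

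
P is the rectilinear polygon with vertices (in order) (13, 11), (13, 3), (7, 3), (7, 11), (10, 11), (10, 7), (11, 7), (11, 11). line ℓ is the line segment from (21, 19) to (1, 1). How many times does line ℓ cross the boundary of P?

The segment meets the boundary at (7,6.4), (10,9.1), (12.111,11), (11,10).

4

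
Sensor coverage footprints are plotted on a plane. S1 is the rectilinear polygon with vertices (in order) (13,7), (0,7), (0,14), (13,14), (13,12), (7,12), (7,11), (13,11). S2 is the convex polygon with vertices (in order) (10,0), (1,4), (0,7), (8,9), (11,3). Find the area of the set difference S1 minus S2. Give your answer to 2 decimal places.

76.00

|S1| = 85, |S1∩S2| = 9.
|S1 ∖ S2| = |S1| − |S1∩S2| = 85 − 9 = 76.00.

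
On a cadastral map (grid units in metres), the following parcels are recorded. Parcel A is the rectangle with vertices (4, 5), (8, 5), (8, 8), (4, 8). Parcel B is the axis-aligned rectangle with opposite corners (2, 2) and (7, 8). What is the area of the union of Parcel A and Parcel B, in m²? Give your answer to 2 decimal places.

33.00

By inclusion–exclusion:
Individual areas: |Parcel A| = 12, |Parcel B| = 30.
|Parcel A∩Parcel B|: x∈[4,7], y∈[5,8] → 3·3 = 9.
|Parcel A ∪ Parcel B| = 42 − 9 = 33.00.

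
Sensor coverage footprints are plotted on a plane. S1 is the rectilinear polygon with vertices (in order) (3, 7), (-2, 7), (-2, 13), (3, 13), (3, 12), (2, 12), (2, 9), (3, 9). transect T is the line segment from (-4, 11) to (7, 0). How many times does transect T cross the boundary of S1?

2

The segment meets the boundary at (0,7), (-2,9).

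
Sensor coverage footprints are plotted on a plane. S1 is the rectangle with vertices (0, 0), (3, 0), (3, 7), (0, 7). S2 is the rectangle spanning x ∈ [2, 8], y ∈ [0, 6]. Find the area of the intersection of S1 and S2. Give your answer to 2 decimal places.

|S1∩S2|: x∈[2,3], y∈[0,6] → 1·6 = 6.

6.00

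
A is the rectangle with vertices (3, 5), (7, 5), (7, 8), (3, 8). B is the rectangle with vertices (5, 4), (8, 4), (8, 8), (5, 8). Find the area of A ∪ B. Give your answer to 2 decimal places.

By inclusion–exclusion:
Individual areas: |A| = 12, |B| = 12.
|A∩B|: x∈[5,7], y∈[5,8] → 2·3 = 6.
|A ∪ B| = 24 − 6 = 18.00.

18.00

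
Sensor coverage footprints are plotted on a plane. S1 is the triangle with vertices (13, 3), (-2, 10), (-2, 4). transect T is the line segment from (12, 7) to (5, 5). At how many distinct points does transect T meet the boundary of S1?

1

The segment meets the boundary at (7.304,5.658).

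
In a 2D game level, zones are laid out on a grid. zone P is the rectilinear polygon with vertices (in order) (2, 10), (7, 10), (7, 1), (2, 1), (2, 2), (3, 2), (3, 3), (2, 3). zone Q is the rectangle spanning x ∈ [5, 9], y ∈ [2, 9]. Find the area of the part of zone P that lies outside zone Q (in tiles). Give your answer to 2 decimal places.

30.00

|zone P| = 44, |zone P∩zone Q| = 14.
|zone P ∖ zone Q| = |zone P| − |zone P∩zone Q| = 44 − 14 = 30.00.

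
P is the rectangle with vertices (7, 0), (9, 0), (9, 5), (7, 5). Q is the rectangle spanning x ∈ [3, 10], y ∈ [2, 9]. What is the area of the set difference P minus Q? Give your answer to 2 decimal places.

4.00

|P∩Q|: x∈[7,9], y∈[2,5] → 2·3 = 6.
|P| = 10.
|P ∖ Q| = |P| − |P∩Q| = 10 − 6 = 4.00.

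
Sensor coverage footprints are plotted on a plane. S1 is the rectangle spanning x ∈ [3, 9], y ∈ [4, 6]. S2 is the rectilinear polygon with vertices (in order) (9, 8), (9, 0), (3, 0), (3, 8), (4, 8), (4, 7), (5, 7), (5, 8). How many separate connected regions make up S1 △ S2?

S1 △ S2 splits into 2 disjoint pieces (area 11, area 24).

2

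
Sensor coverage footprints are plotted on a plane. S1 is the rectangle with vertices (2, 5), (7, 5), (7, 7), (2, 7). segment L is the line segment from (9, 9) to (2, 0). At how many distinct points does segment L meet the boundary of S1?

2

The segment meets the boundary at (5.889,5), (7,6.429).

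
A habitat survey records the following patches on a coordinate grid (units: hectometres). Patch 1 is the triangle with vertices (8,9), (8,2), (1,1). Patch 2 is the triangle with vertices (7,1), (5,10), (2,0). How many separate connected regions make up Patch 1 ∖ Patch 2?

2

Patch 1 ∖ Patch 2 splits into 2 disjoint pieces (area 10.5872, area 1.3434).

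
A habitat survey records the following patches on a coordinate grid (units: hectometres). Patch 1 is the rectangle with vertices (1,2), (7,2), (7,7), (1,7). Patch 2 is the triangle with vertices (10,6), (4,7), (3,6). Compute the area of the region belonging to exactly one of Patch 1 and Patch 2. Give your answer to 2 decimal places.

|Patch 1| = 30, |Patch 2| = 3.5, |Patch 1∩Patch 2| = 2.75.
|Patch 1 △ Patch 2| = |Patch 1| + |Patch 2| − 2·|Patch 1∩Patch 2| = 30 + 3.5 − 5.5 = 28.00.

28.00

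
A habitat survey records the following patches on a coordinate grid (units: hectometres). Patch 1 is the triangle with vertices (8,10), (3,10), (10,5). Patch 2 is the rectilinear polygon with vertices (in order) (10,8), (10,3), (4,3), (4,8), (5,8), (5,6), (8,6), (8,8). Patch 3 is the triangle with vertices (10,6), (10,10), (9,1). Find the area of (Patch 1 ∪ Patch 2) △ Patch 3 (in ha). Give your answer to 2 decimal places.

32.53

|Patch 1 ∪ Patch 2| = 33.7286.
|(Patch 1 ∪ Patch 2) ∩ Patch 3| = 1.6.
|(Patch 1 ∪ Patch 2) △ Patch 3| = 33.7286 + 2 − 3.2 = 32.53.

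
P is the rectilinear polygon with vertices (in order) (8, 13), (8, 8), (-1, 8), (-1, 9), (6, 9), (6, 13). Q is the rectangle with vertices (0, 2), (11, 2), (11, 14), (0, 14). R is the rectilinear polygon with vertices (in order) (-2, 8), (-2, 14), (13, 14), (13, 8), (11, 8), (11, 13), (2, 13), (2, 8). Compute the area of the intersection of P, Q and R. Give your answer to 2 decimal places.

2.00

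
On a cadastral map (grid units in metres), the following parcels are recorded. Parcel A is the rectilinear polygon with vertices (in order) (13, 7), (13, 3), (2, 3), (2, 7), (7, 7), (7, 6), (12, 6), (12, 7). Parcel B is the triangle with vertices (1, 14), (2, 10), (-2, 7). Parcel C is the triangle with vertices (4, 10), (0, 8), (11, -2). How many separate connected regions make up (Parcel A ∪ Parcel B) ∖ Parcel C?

(Parcel A ∪ Parcel B) ∖ Parcel C splits into 3 disjoint pieces (area 19.3333, area 5.5682, area 9.5).

3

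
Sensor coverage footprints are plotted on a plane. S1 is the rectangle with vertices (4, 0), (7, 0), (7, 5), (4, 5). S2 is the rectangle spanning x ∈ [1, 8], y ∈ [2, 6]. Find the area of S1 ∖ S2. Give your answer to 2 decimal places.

|S1∩S2|: x∈[4,7], y∈[2,5] → 3·3 = 9.
|S1| = 15.
|S1 ∖ S2| = |S1| − |S1∩S2| = 15 − 9 = 6.00.

6.00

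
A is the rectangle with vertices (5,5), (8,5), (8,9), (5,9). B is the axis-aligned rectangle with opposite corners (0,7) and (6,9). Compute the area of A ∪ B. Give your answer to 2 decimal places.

22.00

By inclusion–exclusion:
Individual areas: |A| = 12, |B| = 12.
|A∩B|: x∈[5,6], y∈[7,9] → 1·2 = 2.
|A ∪ B| = 24 − 2 = 22.00.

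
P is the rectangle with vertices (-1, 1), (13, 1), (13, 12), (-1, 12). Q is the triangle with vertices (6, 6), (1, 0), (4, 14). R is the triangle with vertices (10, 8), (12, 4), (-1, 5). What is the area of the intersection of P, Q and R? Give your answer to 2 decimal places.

5.82

The intersection is the polygon with vertices (6,6), (4.795,4.554), (2.022,4.768), (2.262,5.89), (5.787,6.851).
By the shoelace formula its area is 5.82.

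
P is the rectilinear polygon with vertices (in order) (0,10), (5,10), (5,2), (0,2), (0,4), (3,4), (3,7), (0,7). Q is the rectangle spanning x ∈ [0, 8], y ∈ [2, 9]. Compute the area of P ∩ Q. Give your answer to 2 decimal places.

The intersection is the polygon with vertices (5,2), (0,2), (0,4), (3,4), (3,7), (0,7), (0,9), (5,9).
By the shoelace formula its area is 26.00.

26.00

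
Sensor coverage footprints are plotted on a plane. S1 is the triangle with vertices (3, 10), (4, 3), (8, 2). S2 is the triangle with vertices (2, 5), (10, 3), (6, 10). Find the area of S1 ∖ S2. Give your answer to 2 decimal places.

|S1| = 13.5, |S1∩S2| = 6.5518.
|S1 ∖ S2| = |S1| − |S1∩S2| = 13.5 − 6.5518 = 6.95.

6.95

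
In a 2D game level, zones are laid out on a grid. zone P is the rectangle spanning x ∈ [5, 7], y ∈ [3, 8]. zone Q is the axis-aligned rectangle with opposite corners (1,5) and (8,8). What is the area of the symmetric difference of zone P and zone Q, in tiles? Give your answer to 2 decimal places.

19.00

|zone P∩zone Q|: x∈[5,7], y∈[5,8] → 2·3 = 6.
|zone P △ zone Q| = |zone P| + |zone Q| − 2·|zone P∩zone Q| = 10 + 21 − 12 = 19.00.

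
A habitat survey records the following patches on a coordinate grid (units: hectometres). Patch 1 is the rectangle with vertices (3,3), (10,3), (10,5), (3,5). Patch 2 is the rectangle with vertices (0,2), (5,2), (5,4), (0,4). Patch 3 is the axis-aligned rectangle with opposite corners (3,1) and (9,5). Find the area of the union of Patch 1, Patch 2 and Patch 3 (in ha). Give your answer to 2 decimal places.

32.00

By inclusion–exclusion:
Individual areas: |Patch 1| = 14, |Patch 2| = 10, |Patch 3| = 24.
|Patch 1∩Patch 2|: x∈[3,5], y∈[3,4] → 2·1 = 2.
|Patch 1∩Patch 3|: x∈[3,9], y∈[3,5] → 6·2 = 12.
|Patch 2∩Patch 3|: x∈[3,5], y∈[2,4] → 2·2 = 4.
|Patch 1∩Patch 2∩Patch 3| = 2.
|Patch 1 ∪ Patch 2 ∪ Patch 3| = 48 − 18 + 2 = 32.00.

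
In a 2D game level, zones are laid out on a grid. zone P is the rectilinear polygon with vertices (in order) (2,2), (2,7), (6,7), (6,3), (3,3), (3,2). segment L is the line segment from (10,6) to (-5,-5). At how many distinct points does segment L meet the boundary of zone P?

2

The segment meets the boundary at (5.909,3), (6,3.067).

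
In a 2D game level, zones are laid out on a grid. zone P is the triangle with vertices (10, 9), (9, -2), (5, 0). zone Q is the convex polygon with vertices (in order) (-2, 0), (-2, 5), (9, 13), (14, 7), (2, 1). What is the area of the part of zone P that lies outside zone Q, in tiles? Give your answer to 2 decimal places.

|zone P| = 23, |zone P∩zone Q| = 5.3919.
|zone P ∖ zone Q| = |zone P| − |zone P∩zone Q| = 23 − 5.3919 = 17.61.

17.61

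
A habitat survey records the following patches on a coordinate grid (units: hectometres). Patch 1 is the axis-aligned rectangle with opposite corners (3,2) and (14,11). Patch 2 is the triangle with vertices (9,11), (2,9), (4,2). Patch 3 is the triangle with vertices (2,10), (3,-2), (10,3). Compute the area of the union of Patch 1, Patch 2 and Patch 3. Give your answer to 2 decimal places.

By inclusion–exclusion:
Individual areas: |Patch 1| = 99, |Patch 2| = 26.5, |Patch 3| = 44.5.
|Patch 1∩Patch 2| = 24.6071.
|Patch 1∩Patch 3| = 27.7375.
|Patch 2∩Patch 3| = 14.1025.
|Patch 1∩Patch 2∩Patch 3| = 12.2389.
|Patch 1 ∪ Patch 2 ∪ Patch 3| = 170 − 66.4471 + 12.2389 = 115.79.

115.79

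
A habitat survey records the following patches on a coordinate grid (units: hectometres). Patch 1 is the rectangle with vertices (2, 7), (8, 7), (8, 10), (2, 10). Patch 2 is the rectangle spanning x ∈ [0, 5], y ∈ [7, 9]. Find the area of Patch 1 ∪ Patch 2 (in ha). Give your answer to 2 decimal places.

22.00

By inclusion–exclusion:
Individual areas: |Patch 1| = 18, |Patch 2| = 10.
|Patch 1∩Patch 2|: x∈[2,5], y∈[7,9] → 3·2 = 6.
|Patch 1 ∪ Patch 2| = 28 − 6 = 22.00.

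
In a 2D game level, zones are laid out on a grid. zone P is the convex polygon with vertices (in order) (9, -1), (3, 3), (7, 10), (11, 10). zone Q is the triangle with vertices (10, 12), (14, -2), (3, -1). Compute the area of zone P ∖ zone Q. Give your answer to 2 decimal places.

15.60

|zone P| = 51, |zone P∩zone Q| = 35.3965.
|zone P ∖ zone Q| = |zone P| − |zone P∩zone Q| = 51 − 35.3965 = 15.60.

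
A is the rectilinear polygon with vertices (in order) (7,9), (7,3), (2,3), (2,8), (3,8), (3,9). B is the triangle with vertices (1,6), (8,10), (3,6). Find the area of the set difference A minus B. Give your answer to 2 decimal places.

25.54

|A| = 29, |A∩B| = 3.4643.
|A ∖ B| = |A| − |A∩B| = 29 − 3.4643 = 25.54.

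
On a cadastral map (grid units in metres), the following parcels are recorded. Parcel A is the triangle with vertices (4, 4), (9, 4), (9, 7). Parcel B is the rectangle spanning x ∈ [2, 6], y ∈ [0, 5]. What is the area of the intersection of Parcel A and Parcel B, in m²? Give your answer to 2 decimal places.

The intersection is the polygon with vertices (4,4), (5.667,5), (6,5), (6,4).
By the shoelace formula its area is 1.17.

1.17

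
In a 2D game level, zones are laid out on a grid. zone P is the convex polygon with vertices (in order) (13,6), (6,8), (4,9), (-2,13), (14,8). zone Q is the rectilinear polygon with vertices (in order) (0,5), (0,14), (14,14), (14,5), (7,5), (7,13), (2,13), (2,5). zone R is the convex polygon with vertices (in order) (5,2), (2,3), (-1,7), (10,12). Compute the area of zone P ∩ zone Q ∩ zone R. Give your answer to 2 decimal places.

The intersection is the polygon with vertices (7,10.188), (8.811,9.622), (7.75,7.5), (7,7.714).
By the shoelace formula its area is 3.15.

3.15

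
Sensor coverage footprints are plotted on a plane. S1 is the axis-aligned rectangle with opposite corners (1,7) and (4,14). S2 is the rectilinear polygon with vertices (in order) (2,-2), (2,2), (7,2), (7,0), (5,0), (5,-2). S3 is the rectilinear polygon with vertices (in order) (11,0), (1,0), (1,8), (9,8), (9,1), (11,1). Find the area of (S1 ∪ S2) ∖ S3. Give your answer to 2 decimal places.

|S1 ∪ S2| = 37.
|(S1 ∪ S2) ∩ S3| = 13.
|(S1 ∪ S2) ∖ S3| = 37 − 13 = 24.00.

24.00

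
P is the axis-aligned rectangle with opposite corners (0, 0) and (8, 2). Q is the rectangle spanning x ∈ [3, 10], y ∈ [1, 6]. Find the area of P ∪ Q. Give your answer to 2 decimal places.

46.00

By inclusion–exclusion:
Individual areas: |P| = 16, |Q| = 35.
|P∩Q|: x∈[3,8], y∈[1,2] → 5·1 = 5.
|P ∪ Q| = 51 − 5 = 46.00.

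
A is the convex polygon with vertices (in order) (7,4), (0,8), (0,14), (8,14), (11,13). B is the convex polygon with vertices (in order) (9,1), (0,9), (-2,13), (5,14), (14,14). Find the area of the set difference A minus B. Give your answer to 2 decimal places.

3.36

|A| = 76.5, |A∩B| = 73.1393.
|A ∖ B| = |A| − |A∩B| = 76.5 − 73.1393 = 3.36.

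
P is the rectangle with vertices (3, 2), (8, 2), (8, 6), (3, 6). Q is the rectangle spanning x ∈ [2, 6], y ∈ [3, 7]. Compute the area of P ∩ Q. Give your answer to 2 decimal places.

|P∩Q|: x∈[3,6], y∈[3,6] → 3·3 = 9.

9.00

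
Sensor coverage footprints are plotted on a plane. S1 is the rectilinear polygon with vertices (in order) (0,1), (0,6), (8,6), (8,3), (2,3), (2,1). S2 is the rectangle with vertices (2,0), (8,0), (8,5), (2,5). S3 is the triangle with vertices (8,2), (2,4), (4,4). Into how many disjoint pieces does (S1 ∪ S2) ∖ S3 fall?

1

(S1 ∪ S2) ∖ S3 is a single connected region.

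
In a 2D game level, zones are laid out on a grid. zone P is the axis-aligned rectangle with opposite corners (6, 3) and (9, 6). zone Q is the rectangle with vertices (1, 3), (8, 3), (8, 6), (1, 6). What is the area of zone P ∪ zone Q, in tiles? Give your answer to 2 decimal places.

By inclusion–exclusion:
Individual areas: |zone P| = 9, |zone Q| = 21.
|zone P∩zone Q|: x∈[6,8], y∈[3,6] → 2·3 = 6.
|zone P ∪ zone Q| = 30 − 6 = 24.00.

24.00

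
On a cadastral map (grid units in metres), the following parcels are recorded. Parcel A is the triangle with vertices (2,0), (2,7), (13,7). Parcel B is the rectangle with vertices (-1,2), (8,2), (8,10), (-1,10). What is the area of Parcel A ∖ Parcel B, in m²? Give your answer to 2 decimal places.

11.10

|Parcel A| = 38.5, |Parcel A∩Parcel B| = 27.4026.
|Parcel A ∖ Parcel B| = |Parcel A| − |Parcel A∩Parcel B| = 38.5 − 27.4026 = 11.10.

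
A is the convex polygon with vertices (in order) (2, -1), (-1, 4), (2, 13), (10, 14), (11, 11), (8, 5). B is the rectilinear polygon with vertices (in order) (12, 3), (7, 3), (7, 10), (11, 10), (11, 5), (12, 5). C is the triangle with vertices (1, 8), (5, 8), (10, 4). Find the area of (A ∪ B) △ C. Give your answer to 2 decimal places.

|A ∪ B| = 123.75.
|(A ∪ B) ∩ C| = 8.
|(A ∪ B) △ C| = 123.75 + 8 − 16 = 115.75.

115.75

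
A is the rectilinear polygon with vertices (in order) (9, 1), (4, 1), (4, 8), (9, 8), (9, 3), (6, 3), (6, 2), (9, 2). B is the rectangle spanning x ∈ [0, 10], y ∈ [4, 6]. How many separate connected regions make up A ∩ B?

A ∩ B is a single connected region.

1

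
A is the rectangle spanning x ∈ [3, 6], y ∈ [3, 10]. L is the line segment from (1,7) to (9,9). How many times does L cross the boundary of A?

2

The segment meets the boundary at (6,8.25), (3,7.5).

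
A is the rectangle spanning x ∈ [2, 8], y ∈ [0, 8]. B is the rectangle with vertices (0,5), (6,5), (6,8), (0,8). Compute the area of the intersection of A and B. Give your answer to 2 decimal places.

|A∩B|: x∈[2,6], y∈[5,8] → 4·3 = 12.

12.00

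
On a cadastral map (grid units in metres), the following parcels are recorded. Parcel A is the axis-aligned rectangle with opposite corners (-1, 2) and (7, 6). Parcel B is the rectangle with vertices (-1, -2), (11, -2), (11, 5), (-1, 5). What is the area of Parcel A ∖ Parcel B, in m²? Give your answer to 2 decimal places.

|Parcel A∩Parcel B|: x∈[-1,7], y∈[2,5] → 8·3 = 24.
|Parcel A| = 32.
|Parcel A ∖ Parcel B| = |Parcel A| − |Parcel A∩Parcel B| = 32 − 24 = 8.00.

8.00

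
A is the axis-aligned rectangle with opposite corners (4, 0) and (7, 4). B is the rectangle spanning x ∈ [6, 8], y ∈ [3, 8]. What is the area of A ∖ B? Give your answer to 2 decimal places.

|A∩B|: x∈[6,7], y∈[3,4] → 1·1 = 1.
|A| = 12.
|A ∖ B| = |A| − |A∩B| = 12 − 1 = 11.00.

11.00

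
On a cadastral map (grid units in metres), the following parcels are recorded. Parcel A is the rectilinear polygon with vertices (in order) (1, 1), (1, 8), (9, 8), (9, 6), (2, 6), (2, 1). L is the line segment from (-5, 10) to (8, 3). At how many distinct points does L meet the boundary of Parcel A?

The segment meets the boundary at (2.429,6), (1,6.769).

2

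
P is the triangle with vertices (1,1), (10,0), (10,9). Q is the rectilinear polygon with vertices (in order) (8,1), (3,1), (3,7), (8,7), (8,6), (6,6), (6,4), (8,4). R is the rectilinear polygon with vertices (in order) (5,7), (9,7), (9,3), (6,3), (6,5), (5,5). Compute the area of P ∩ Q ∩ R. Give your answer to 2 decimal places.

2.92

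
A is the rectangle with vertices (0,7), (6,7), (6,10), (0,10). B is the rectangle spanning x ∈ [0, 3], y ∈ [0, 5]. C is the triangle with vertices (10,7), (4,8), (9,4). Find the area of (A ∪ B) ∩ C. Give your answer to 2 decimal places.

1.04

The region (A ∪ B) ∩ C is the polygon with vertices (6,7), (5.25,7), (4,8), (6,7.667).
By the shoelace formula its area is 1.04.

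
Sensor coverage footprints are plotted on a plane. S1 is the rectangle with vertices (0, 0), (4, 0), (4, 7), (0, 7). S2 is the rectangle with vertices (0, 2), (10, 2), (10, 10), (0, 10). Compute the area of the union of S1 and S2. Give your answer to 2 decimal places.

88.00

By inclusion–exclusion:
Individual areas: |S1| = 28, |S2| = 80.
|S1∩S2|: x∈[0,4], y∈[2,7] → 4·5 = 20.
|S1 ∪ S2| = 108 − 20 = 88.00.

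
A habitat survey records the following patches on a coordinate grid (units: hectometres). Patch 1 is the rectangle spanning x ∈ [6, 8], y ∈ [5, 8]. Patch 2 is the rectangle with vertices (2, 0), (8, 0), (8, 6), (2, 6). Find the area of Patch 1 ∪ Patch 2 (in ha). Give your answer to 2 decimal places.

By inclusion–exclusion:
Individual areas: |Patch 1| = 6, |Patch 2| = 36.
|Patch 1∩Patch 2|: x∈[6,8], y∈[5,6] → 2·1 = 2.
|Patch 1 ∪ Patch 2| = 42 − 2 = 40.00.

40.00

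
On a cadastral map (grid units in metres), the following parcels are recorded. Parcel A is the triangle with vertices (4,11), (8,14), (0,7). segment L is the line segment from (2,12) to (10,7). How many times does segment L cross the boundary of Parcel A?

2

The segment meets the boundary at (4.167,10.646), (3.846,10.846).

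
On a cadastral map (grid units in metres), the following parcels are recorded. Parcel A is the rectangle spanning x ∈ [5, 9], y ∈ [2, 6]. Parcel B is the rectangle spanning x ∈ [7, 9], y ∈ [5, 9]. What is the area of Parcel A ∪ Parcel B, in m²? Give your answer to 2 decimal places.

By inclusion–exclusion:
Individual areas: |Parcel A| = 16, |Parcel B| = 8.
|Parcel A∩Parcel B|: x∈[7,9], y∈[5,6] → 2·1 = 2.
|Parcel A ∪ Parcel B| = 24 − 2 = 22.00.

22.00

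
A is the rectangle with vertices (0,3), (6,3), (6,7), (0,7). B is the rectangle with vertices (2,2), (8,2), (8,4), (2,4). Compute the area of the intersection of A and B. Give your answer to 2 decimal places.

|A∩B|: x∈[2,6], y∈[3,4] → 4·1 = 4.

4.00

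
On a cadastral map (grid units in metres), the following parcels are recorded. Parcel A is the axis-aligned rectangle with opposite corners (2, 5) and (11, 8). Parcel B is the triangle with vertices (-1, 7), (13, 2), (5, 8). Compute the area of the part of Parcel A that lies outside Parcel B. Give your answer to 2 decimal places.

13.96

|Parcel A| = 27, |Parcel A∩Parcel B| = 13.0429.
|Parcel A ∖ Parcel B| = |Parcel A| − |Parcel A∩Parcel B| = 27 − 13.0429 = 13.96.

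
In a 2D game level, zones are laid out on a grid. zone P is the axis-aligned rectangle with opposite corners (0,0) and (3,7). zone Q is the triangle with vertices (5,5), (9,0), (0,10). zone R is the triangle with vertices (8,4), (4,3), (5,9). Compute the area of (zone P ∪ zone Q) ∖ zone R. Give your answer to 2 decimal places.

22.64

|zone P ∪ zone Q| = 23.45.
|(zone P ∪ zone Q) ∩ zone R| = 0.8131.
|(zone P ∪ zone Q) ∖ zone R| = 23.45 − 0.8131 = 22.64.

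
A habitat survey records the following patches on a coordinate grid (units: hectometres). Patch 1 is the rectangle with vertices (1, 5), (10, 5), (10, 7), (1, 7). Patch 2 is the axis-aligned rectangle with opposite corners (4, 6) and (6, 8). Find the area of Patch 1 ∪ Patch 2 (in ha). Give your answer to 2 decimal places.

By inclusion–exclusion:
Individual areas: |Patch 1| = 18, |Patch 2| = 4.
|Patch 1∩Patch 2|: x∈[4,6], y∈[6,7] → 2·1 = 2.
|Patch 1 ∪ Patch 2| = 22 − 2 = 20.00.

20.00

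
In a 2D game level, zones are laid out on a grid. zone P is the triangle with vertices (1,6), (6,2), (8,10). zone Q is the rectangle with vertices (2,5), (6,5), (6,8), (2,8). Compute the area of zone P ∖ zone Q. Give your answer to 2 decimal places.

13.81

|zone P| = 24, |zone P∩zone Q| = 10.1893.
|zone P ∖ zone Q| = |zone P| − |zone P∩zone Q| = 24 − 10.1893 = 13.81.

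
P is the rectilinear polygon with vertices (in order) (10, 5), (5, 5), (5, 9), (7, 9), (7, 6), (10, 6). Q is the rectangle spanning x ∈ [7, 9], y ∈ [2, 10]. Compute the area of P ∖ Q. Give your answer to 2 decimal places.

9.00

|P| = 11, |P∩Q| = 2.
|P ∖ Q| = |P| − |P∩Q| = 11 − 2 = 9.00.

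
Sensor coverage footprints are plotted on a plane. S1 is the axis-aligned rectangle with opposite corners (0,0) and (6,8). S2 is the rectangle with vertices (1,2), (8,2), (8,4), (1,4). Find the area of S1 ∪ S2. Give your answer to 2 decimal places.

52.00

By inclusion–exclusion:
Individual areas: |S1| = 48, |S2| = 14.
|S1∩S2|: x∈[1,6], y∈[2,4] → 5·2 = 10.
|S1 ∪ S2| = 62 − 10 = 52.00.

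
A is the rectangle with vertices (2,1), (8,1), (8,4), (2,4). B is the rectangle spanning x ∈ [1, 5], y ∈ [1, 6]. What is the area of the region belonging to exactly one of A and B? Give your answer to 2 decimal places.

20.00

|A∩B|: x∈[2,5], y∈[1,4] → 3·3 = 9.
|A △ B| = |A| + |B| − 2·|A∩B| = 18 + 20 − 18 = 20.00.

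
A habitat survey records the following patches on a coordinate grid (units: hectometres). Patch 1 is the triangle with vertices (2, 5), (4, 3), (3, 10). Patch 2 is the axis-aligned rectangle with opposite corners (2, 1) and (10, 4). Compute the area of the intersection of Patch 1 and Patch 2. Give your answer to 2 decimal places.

0.43

The intersection is the polygon with vertices (4,3), (3,4), (3.857,4).
By the shoelace formula its area is 0.43.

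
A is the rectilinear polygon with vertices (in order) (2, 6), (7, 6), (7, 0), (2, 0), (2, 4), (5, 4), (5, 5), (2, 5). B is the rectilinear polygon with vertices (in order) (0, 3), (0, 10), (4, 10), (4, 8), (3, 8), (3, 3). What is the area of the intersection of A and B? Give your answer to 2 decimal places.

2.00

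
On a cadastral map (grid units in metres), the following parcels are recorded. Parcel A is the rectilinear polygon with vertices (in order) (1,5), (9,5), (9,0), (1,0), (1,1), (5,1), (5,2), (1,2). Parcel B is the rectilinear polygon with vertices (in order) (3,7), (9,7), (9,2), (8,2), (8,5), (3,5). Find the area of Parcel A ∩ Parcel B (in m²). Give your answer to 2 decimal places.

3.00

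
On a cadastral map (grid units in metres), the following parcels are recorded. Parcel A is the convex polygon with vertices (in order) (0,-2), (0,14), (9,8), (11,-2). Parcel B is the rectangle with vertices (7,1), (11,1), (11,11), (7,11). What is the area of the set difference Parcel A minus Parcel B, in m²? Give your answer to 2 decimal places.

|Parcel A| = 127, |Parcel A∩Parcel B| = 20.2333.
|Parcel A ∖ Parcel B| = |Parcel A| − |Parcel A∩Parcel B| = 127 − 20.2333 = 106.77.

106.77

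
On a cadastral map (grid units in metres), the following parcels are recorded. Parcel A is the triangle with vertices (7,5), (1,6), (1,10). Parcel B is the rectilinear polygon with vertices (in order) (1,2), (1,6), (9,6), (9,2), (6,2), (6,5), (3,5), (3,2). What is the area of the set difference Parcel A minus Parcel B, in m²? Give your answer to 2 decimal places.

|Parcel A| = 12, |Parcel A∩Parcel B| = 2.4.
|Parcel A ∖ Parcel B| = |Parcel A| − |Parcel A∩Parcel B| = 12 − 2.4 = 9.60.

9.60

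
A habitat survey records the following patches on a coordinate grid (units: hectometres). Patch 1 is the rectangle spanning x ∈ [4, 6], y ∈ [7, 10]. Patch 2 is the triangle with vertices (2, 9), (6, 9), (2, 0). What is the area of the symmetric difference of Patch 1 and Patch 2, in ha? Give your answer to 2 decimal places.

|Patch 1| = 6, |Patch 2| = 18, |Patch 1∩Patch 2| = 3.1111.
|Patch 1 △ Patch 2| = |Patch 1| + |Patch 2| − 2·|Patch 1∩Patch 2| = 6 + 18 − 6.2222 = 17.78.

17.78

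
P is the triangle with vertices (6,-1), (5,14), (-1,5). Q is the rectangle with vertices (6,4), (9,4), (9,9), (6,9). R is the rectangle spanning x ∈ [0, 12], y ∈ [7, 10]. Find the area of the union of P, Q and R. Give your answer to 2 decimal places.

By inclusion–exclusion:
Individual areas: |P| = 49.5, |Q| = 15, |R| = 36.
|P∩Q| = 0.
|P∩R| = 12.1.
|Q∩R|: x∈[6,9], y∈[7,9] → 3·2 = 6.
|P∩Q∩R| = 0.
|P ∪ Q ∪ R| = 100.5 − 18.1 + 0 = 82.40.

82.40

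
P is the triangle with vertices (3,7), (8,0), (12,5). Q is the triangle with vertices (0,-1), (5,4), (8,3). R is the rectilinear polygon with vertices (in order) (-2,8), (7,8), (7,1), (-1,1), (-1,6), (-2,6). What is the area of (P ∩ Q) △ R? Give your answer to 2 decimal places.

|P ∩ Q| = 1.8503.
|(P ∩ Q) ∩ R| = 1.4337.
|(P ∩ Q) △ R| = 1.8503 + 58 − 2.8673 = 56.98.

56.98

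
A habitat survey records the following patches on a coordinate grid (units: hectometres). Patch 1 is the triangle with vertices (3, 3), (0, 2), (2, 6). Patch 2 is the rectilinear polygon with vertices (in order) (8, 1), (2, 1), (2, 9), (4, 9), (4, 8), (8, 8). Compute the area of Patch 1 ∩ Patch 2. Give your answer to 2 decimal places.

The intersection is the polygon with vertices (2,2.667), (2,6), (3,3).
By the shoelace formula its area is 1.67.

1.67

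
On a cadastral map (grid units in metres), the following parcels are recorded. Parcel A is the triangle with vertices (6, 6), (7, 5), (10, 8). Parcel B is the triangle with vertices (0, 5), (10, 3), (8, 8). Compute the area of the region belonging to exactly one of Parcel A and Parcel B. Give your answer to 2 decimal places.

|Parcel A| = 3, |Parcel B| = 23, |Parcel A∩Parcel B| = 2.4048.
|Parcel A △ Parcel B| = |Parcel A| + |Parcel B| − 2·|Parcel A∩Parcel B| = 3 + 23 − 4.8095 = 21.19.

21.19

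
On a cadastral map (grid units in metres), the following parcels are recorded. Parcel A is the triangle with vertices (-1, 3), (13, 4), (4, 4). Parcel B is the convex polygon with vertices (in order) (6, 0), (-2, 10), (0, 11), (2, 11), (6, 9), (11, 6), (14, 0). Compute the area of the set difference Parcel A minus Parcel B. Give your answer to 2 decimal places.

|Parcel A| = 4.5, |Parcel A∩Parcel B| = 3.3562.
|Parcel A ∖ Parcel B| = |Parcel A| − |Parcel A∩Parcel B| = 4.5 − 3.3562 = 1.14.

1.14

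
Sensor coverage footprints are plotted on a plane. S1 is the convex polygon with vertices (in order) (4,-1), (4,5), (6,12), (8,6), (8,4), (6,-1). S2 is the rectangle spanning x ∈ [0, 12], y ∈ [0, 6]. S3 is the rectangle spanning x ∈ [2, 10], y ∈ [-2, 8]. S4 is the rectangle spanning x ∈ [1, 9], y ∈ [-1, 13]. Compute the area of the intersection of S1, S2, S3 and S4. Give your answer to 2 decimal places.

The intersection is the polygon with vertices (8,6), (8,4), (6.4,0), (4,0), (4,5), (4.286,6).
By the shoelace formula its area is 20.66.

20.66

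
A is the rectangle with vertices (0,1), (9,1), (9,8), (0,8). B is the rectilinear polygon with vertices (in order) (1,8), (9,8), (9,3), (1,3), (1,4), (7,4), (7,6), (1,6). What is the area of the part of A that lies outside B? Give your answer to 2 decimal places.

|A| = 63, |A∩B| = 28.
|A ∖ B| = |A| − |A∩B| = 63 − 28 = 35.00.

35.00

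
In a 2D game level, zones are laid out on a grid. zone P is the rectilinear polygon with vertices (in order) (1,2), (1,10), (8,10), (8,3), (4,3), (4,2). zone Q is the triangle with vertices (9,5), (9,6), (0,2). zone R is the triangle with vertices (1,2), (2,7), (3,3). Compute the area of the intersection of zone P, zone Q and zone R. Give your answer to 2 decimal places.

0.42

The intersection is the polygon with vertices (2.925,3.3), (3,3), (1.071,2.357), (1.098,2.488).
By the shoelace formula its area is 0.42.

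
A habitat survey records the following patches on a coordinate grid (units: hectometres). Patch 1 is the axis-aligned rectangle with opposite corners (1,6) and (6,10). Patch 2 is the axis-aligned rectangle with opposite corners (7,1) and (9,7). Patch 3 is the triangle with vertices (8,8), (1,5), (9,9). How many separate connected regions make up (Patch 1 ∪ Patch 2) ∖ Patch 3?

3

(Patch 1 ∪ Patch 2) ∖ Patch 3 splits into 3 disjoint pieces (area 1.5238, area 17.75, area 12).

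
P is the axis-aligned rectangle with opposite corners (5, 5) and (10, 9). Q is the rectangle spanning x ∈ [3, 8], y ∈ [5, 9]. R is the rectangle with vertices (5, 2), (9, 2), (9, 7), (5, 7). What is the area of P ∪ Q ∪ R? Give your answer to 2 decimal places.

40.00

By inclusion–exclusion:
Individual areas: |P| = 20, |Q| = 20, |R| = 20.
|P∩Q|: x∈[5,8], y∈[5,9] → 3·4 = 12.
|P∩R|: x∈[5,9], y∈[5,7] → 4·2 = 8.
|Q∩R|: x∈[5,8], y∈[5,7] → 3·2 = 6.
|P∩Q∩R| = 6.
|P ∪ Q ∪ R| = 60 − 26 + 6 = 40.00.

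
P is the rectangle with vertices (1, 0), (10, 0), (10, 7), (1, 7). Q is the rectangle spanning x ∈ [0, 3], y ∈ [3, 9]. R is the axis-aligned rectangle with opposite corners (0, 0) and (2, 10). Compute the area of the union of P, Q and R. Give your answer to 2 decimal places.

78.00

By inclusion–exclusion:
Individual areas: |P| = 63, |Q| = 18, |R| = 20.
|P∩Q|: x∈[1,3], y∈[3,7] → 2·4 = 8.
|P∩R|: x∈[1,2], y∈[0,7] → 1·7 = 7.
|Q∩R|: x∈[0,2], y∈[3,9] → 2·6 = 12.
|P∩Q∩R| = 4.
|P ∪ Q ∪ R| = 101 − 27 + 4 = 78.00.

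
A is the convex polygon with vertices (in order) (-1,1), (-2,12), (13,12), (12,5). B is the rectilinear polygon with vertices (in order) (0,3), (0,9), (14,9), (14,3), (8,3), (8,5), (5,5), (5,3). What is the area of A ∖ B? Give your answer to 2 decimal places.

64.40

|A| = 126, |A∩B| = 61.6044.
|A ∖ B| = |A| − |A∩B| = 126 − 61.6044 = 64.40.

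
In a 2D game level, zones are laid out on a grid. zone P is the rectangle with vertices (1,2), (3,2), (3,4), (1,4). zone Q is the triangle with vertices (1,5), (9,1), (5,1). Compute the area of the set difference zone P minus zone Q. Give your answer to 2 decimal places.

|zone P| = 4, |zone P∩zone Q| = 0.5.
|zone P ∖ zone Q| = |zone P| − |zone P∩zone Q| = 4 − 0.5 = 3.50.

3.50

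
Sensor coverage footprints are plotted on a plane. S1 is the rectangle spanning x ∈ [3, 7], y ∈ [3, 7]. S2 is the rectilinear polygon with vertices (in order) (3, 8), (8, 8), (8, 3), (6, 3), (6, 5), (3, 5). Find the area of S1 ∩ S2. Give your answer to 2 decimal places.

The intersection is the polygon with vertices (7,7), (7,3), (6,3), (6,5), (3,5), (3,7).
By the shoelace formula its area is 10.00.

10.00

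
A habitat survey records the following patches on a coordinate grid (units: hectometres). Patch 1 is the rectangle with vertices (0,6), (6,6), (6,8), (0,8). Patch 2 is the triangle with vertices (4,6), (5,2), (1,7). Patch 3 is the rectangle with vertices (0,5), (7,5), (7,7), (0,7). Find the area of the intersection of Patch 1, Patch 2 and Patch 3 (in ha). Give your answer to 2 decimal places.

1.10

The intersection is the polygon with vertices (1,7), (4,6), (1.8,6).
By the shoelace formula its area is 1.10.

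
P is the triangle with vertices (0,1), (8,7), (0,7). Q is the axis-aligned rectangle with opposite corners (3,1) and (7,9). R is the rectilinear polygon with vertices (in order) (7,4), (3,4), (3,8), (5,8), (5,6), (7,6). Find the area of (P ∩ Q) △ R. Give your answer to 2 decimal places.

|P ∩ Q| = 9.
|(P ∩ Q) ∩ R| = 6.6667.
|(P ∩ Q) △ R| = 9 + 12 − 13.3333 = 7.67.

7.67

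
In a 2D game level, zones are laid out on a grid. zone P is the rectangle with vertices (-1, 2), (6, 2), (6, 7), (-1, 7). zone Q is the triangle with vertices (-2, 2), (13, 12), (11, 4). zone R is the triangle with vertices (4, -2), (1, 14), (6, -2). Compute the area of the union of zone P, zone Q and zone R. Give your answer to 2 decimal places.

78.99

By inclusion–exclusion:
Individual areas: |zone P| = 35, |zone Q| = 50, |zone R| = 16.
|zone P∩zone Q| = 16.0705.
|zone P∩zone R| = 5.9375.
|zone Q∩zone R| = 3.119.
|zone P∩zone Q∩zone R| = 3.119.
|zone P ∪ zone Q ∪ zone R| = 101 − 25.127 + 3.119 = 78.99.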